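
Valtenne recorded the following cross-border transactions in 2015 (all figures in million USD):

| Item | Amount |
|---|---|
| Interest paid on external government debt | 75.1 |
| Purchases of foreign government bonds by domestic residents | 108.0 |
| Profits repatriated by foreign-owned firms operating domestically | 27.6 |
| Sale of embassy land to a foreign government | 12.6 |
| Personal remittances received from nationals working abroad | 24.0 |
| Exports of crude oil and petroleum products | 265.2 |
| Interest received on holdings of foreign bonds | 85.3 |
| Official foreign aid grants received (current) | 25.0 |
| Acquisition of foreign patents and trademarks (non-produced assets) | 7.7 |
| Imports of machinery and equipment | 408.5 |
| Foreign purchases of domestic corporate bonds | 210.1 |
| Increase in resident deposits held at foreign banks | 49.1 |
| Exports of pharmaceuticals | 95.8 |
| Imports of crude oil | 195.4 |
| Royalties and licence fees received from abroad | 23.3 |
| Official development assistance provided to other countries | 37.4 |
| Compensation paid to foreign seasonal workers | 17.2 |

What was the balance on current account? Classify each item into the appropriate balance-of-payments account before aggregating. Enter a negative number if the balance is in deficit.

Goods: -195.4 - 408.5 + 95.8 + 265.2 = -242.9
Services: 23.3
Primary income: -75.1 - 27.6 + 85.3 - 17.2 = -34.6
Secondary income: 25.0 + 24.0 - 37.4 = 11.6
Current account = (-242.9) + 23.3 + (-34.6) + 11.6 = -242.6
(Excluded from the current account — financial account: purchases of foreign government bonds by domestic residents 108.0, foreign purchases of domestic corporate bonds 210.1, increase in resident deposits held at foreign banks 49.1; capital account: sale of embassy land to a foreign government 12.6, acquisition of foreign patents and trademarks (non-produced assets) 7.7.)

-242.6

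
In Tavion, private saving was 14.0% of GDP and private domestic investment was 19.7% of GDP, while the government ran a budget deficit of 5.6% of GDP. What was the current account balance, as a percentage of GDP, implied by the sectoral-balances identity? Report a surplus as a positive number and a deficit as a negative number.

By the sectoral-balances identity, CA = (S_private - I) + (T - G).
Private balance = 14.0 - 19.7 = -5.7
Government balance (T - G) = -5.6
CA = -5.7 + (-5.6) = -11.3

-11.3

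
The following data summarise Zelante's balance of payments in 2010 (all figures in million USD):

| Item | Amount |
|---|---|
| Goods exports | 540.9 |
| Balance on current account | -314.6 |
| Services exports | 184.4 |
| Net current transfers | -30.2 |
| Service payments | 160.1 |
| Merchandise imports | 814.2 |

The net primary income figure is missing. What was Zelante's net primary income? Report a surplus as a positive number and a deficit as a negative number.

-35.4

Current account = goods balance + services balance + net primary income + net secondary income
Sum of the known components = -279.2
Net primary income = CA - (known components) = -314.6 - (-279.2) = -35.4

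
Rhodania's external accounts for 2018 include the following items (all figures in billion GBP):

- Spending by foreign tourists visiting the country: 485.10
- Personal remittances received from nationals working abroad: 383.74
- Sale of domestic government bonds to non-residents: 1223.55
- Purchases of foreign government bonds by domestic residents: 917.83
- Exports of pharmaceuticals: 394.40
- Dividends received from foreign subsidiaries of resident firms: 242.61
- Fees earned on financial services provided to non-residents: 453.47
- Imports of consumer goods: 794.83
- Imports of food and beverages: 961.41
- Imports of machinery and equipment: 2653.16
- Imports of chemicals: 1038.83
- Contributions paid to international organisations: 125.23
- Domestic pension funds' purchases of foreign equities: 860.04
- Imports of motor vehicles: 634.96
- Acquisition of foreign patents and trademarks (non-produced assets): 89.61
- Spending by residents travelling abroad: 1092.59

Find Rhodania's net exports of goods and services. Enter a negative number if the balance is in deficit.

Goods: -961.41 - 634.96 - 1038.83 + 394.40 - 2653.16 - 794.83 = -5688.79
Services: 485.10 - 1092.59 + 453.47 = -154.02
Trade balance = -5688.79 + (-154.02) = -5842.81
(Excluded from the trade balance — secondary income: personal remittances received from nationals working abroad 383.74, contributions paid to international organisations 125.23; financial account: sale of domestic government bonds to non-residents 1223.55, purchases of foreign government bonds by domestic residents 917.83, domestic pension funds' purchases of foreign equities 860.04; primary income: dividends received from foreign subsidiaries of resident firms 242.61; capital account: acquisition of foreign patents and trademarks (non-produced assets) 89.61.)

-5842.81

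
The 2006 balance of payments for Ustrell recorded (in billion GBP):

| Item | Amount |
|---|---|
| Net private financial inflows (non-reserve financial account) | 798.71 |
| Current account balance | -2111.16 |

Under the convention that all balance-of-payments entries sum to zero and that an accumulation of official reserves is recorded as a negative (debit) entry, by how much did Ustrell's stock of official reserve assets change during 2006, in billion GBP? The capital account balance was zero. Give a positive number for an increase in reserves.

-1312.45

Official reserve transactions balance = -((-2111.16) + 798.71) = 1312.45
An accumulation of reserves is recorded as a debit (negative entry), so the change in the stock of reserves is the negative of that balance.
Change in official reserves = -(1312.45) = -1312.45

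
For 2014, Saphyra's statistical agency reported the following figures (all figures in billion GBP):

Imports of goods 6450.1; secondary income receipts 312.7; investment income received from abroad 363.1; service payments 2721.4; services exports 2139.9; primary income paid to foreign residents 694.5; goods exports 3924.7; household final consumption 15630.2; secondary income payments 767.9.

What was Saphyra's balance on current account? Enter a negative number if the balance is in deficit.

-3893.5

Goods balance = 3924.7 - 6450.1 = -2525.4
Services balance = 2139.9 - 2721.4 = -581.5
Trade balance (goods + services) = -2525.4 + (-581.5) = -3106.9
Net primary income = 363.1 - 694.5 = -331.4
Net secondary income = 312.7 - 767.9 = -455.2
Current account = -3106.9 + (-331.4) + (-455.2) = -3893.5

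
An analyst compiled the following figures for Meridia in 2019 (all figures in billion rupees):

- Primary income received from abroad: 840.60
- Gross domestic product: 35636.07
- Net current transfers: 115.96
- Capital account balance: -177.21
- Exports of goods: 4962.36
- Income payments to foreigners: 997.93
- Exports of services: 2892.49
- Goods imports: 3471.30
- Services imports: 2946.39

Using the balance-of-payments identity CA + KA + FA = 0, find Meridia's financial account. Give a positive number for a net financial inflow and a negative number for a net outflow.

-1218.58

Goods balance = 4962.36 - 3471.30 = 1491.06
Services balance = 2892.49 - 2946.39 = -53.90
Trade balance (goods + services) = 1491.06 + (-53.90) = 1437.16
Net primary income = 840.60 - 997.93 = -157.33
Net secondary income = 115.96
Current account = 1437.16 + (-157.33) + 115.96 = 1395.79
Financial account = -(1395.79 + (-177.21)) = -1218.58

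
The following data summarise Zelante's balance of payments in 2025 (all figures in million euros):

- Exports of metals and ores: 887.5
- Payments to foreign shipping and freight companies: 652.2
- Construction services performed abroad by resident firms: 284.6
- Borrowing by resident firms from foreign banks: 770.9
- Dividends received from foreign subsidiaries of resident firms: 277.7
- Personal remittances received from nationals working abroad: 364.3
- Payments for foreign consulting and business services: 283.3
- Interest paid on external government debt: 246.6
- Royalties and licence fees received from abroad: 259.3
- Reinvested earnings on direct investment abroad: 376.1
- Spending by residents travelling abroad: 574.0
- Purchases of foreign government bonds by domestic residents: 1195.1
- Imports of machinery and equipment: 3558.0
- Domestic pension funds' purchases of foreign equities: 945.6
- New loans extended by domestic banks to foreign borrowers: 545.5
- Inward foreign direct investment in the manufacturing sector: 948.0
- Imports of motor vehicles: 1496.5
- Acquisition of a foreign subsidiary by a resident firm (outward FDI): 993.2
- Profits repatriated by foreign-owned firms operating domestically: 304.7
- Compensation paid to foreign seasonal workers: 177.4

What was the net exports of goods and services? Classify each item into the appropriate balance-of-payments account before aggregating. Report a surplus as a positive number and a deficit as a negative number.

-5132.6

Goods: 887.5 - 1496.5 - 3558.0 = -4167.0
Services: 284.6 - 574.0 + 259.3 - 652.2 - 283.3 = -965.6
Trade balance = -4167.0 + (-965.6) = -5132.6
(Excluded from the trade balance — financial account: borrowing by resident firms from foreign banks 770.9, purchases of foreign government bonds by domestic residents 1195.1, domestic pension funds' purchases of foreign equities 945.6, new loans extended by domestic banks to foreign borrowers 545.5, inward foreign direct investment in the manufacturing sector 948.0, acquisition of a foreign subsidiary by a resident firm (outward FDI) 993.2; primary income: dividends received from foreign subsidiaries of resident firms 277.7, interest paid on external government debt 246.6, reinvested earnings on direct investment abroad 376.1, profits repatriated by foreign-owned firms operating domestically 304.7, compensation paid to foreign seasonal workers 177.4; secondary income: personal remittances received from nationals working abroad 364.3.)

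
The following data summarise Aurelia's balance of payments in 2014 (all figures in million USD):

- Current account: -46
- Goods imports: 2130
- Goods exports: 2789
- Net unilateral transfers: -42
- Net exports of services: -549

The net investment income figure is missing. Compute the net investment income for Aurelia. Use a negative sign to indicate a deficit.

Current account = goods balance + services balance + net primary income + net secondary income
Sum of the known components = 68
Net investment income = CA - (known components) = -46 - 68 = -114

-114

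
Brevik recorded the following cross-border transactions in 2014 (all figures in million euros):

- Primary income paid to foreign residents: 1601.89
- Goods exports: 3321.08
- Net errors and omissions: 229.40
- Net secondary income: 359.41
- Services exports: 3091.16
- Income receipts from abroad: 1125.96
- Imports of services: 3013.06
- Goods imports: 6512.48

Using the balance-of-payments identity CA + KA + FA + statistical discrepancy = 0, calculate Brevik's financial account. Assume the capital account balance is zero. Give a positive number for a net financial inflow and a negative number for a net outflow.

3000.42

Goods balance = 3321.08 - 6512.48 = -3191.40
Services balance = 3091.16 - 3013.06 = 78.10
Trade balance (goods + services) = -3191.40 + 78.10 = -3113.30
Net primary income = 1125.96 - 1601.89 = -475.93
Net secondary income = 359.41
Current account = -3113.30 + (-475.93) + 359.41 = -3229.82
Financial account = -(-3229.82 + 229.40) = 3000.42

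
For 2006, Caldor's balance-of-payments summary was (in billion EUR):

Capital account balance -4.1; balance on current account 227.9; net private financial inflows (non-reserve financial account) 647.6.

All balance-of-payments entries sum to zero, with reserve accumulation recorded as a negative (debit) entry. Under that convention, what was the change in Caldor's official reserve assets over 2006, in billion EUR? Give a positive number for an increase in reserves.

871.4

Official reserve transactions balance = -(227.9 + (-4.1) + 647.6) = -871.4
An accumulation of reserves is recorded as a debit (negative entry), so the change in the stock of reserves is the negative of that balance.
Change in official reserves = -(-871.4) = 871.4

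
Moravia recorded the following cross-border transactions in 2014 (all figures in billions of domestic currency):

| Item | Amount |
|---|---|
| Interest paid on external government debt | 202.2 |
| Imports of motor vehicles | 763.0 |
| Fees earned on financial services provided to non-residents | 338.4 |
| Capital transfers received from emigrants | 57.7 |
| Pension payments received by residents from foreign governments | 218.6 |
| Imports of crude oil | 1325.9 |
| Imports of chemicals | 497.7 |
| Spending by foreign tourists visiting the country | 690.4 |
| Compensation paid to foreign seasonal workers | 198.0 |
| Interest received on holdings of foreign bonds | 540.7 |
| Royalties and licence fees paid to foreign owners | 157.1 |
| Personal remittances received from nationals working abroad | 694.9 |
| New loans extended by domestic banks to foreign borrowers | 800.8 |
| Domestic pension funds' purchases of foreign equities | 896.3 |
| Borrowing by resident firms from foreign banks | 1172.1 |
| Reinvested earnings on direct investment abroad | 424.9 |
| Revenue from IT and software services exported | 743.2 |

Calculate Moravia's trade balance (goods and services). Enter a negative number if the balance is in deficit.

Goods: -763.0 - 497.7 - 1325.9 = -2586.6
Services: 690.4 - 157.1 + 743.2 + 338.4 = 1614.9
Trade balance = -2586.6 + 1614.9 = -971.7
(Excluded from the trade balance — primary income: interest paid on external government debt 202.2, compensation paid to foreign seasonal workers 198.0, interest received on holdings of foreign bonds 540.7, reinvested earnings on direct investment abroad 424.9; capital account: capital transfers received from emigrants 57.7; secondary income: pension payments received by residents from foreign governments 218.6, personal remittances received from nationals working abroad 694.9; financial account: new loans extended by domestic banks to foreign borrowers 800.8, domestic pension funds' purchases of foreign equities 896.3, borrowing by resident firms from foreign banks 1172.1.)

-971.7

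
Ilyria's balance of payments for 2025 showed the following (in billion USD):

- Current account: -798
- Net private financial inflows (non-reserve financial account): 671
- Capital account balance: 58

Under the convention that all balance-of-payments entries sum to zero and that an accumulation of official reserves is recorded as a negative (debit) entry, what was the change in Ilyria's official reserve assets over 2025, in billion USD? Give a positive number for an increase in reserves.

Official reserve transactions balance = -((-798) + 58 + 671) = 69
An accumulation of reserves is recorded as a debit (negative entry), so the change in the stock of reserves is the negative of that balance.
Change in official reserves = -(69) = -69

-69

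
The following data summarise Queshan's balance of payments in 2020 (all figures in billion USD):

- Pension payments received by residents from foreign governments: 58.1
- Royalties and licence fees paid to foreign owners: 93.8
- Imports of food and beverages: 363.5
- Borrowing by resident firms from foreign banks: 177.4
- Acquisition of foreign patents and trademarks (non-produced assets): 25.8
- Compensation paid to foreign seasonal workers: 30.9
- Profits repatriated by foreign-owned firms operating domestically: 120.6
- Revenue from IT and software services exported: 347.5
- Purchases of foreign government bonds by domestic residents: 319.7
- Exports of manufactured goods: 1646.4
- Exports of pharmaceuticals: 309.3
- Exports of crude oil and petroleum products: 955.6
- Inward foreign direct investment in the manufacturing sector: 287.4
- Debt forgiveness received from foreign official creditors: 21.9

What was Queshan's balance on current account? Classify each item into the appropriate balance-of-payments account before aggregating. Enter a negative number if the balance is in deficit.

2708.1

Goods: 1646.4 + 955.6 + 309.3 - 363.5 = 2547.8
Services: -93.8 + 347.5 = 253.7
Primary income: -30.9 - 120.6 = -151.5
Secondary income: 58.1
Current account = 2547.8 + 253.7 + (-151.5) + 58.1 = 2708.1
(Excluded from the current account — financial account: borrowing by resident firms from foreign banks 177.4, purchases of foreign government bonds by domestic residents 319.7, inward foreign direct investment in the manufacturing sector 287.4; capital account: acquisition of foreign patents and trademarks (non-produced assets) 25.8, debt forgiveness received from foreign official creditors 21.9.)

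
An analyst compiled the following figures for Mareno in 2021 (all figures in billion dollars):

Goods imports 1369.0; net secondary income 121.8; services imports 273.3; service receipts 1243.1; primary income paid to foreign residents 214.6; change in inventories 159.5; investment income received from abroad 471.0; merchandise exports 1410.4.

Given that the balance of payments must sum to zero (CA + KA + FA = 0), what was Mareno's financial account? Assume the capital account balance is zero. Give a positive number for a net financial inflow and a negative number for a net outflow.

-1389.4

Goods balance = 1410.4 - 1369.0 = 41.4
Services balance = 1243.1 - 273.3 = 969.8
Trade balance (goods + services) = 41.4 + 969.8 = 1011.2
Net primary income = 471.0 - 214.6 = 256.4
Net secondary income = 121.8
Current account = 1011.2 + 256.4 + 121.8 = 1389.4
Financial account = -(1389.4) = -1389.4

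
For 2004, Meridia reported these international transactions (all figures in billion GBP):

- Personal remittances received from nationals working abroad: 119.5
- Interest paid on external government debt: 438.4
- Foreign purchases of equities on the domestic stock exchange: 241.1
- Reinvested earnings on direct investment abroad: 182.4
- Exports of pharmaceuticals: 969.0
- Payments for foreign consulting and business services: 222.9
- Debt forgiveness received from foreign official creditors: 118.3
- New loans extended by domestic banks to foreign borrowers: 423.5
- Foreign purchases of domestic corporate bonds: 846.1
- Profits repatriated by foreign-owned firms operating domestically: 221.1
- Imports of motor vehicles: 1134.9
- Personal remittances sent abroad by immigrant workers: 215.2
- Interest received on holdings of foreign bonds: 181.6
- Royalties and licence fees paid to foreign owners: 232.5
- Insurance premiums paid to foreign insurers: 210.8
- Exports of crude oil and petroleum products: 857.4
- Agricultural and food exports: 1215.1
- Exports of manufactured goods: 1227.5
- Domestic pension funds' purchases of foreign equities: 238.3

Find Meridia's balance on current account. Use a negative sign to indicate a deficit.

Goods: 1227.5 + 857.4 - 1134.9 + 1215.1 + 969.0 = 3134.1
Services: -222.9 - 232.5 - 210.8 = -666.2
Primary income: -221.1 - 438.4 + 182.4 + 181.6 = -295.5
Secondary income: -215.2 + 119.5 = -95.7
Current account = 3134.1 + (-666.2) + (-295.5) + (-95.7) = 2076.7
(Excluded from the current account — financial account: foreign purchases of equities on the domestic stock exchange 241.1, new loans extended by domestic banks to foreign borrowers 423.5, foreign purchases of domestic corporate bonds 846.1, domestic pension funds' purchases of foreign equities 238.3; capital account: debt forgiveness received from foreign official creditors 118.3.)

2076.7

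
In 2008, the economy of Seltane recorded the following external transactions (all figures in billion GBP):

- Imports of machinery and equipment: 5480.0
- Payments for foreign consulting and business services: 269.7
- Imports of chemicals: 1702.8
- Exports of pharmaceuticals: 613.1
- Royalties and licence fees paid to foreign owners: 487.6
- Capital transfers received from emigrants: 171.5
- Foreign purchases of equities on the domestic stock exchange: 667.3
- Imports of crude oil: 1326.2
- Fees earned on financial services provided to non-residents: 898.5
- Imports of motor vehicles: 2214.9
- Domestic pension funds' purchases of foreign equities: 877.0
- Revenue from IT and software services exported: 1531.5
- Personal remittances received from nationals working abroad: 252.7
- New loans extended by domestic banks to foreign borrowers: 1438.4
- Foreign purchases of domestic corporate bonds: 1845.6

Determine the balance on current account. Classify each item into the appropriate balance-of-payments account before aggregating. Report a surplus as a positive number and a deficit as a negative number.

-8185.4

Goods: -5480.0 + 613.1 - 2214.9 - 1702.8 - 1326.2 = -10110.8
Services: -269.7 + 898.5 - 487.6 + 1531.5 = 1672.7
Secondary income: 252.7
Current account = (-10110.8) + 1672.7 + 252.7 = -8185.4
(Excluded from the current account — capital account: capital transfers received from emigrants 171.5; financial account: foreign purchases of equities on the domestic stock exchange 667.3, domestic pension funds' purchases of foreign equities 877.0, new loans extended by domestic banks to foreign borrowers 1438.4, foreign purchases of domestic corporate bonds 1845.6.)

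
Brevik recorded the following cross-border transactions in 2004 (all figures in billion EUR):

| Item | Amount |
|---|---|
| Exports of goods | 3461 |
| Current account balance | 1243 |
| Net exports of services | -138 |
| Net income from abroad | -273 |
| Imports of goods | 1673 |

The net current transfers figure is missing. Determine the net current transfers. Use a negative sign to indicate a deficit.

-134

Current account = goods balance + services balance + net primary income + net secondary income
Sum of the known components = 1377
Net current transfers = CA - (known components) = 1243 - 1377 = -134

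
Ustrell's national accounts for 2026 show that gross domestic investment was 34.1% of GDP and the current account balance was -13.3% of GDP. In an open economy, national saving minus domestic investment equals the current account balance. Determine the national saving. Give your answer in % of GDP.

S - I = CA (net lending to the rest of the world).
S = I + CA = 34.1 + (-13.3) = 20.8

20.8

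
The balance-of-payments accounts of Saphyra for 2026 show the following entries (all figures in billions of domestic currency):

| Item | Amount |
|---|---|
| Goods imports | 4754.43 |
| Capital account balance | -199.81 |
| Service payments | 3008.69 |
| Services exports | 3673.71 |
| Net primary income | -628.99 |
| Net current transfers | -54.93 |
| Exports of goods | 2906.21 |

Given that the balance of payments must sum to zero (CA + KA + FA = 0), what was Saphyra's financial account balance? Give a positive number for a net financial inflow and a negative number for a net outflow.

Goods balance = 2906.21 - 4754.43 = -1848.22
Services balance = 3673.71 - 3008.69 = 665.02
Trade balance (goods + services) = -1848.22 + 665.02 = -1183.20
Net primary income = -628.99
Net secondary income = -54.93
Current account = -1183.20 + (-628.99) + (-54.93) = -1867.12
Financial account = -(-1867.12 + (-199.81)) = 2066.93

2066.93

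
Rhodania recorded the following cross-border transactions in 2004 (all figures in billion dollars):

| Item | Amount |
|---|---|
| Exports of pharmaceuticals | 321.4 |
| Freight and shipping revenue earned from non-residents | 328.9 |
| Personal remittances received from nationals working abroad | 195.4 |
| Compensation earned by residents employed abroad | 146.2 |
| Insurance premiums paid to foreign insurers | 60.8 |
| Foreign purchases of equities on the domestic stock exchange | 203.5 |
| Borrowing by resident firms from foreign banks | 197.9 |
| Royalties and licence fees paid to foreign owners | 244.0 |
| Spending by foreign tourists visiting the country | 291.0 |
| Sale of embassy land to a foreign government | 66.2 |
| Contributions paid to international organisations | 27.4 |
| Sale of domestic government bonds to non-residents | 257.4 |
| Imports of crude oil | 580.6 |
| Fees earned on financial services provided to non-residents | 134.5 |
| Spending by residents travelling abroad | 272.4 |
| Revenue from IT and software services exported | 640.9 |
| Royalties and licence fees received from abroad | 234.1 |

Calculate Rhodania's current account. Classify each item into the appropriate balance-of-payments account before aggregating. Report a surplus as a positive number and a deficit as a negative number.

Goods: -580.6 + 321.4 = -259.2
Services: 291.0 - 272.4 - 60.8 + 234.1 + 134.5 + 640.9 + 328.9 - 244.0 = 1052.2
Primary income: 146.2
Secondary income: -27.4 + 195.4 = 168.0
Current account = (-259.2) + 1052.2 + 146.2 + 168.0 = 1107.2
(Excluded from the current account — financial account: foreign purchases of equities on the domestic stock exchange 203.5, borrowing by resident firms from foreign banks 197.9, sale of domestic government bonds to non-residents 257.4; capital account: sale of embassy land to a foreign government 66.2.)

1107.2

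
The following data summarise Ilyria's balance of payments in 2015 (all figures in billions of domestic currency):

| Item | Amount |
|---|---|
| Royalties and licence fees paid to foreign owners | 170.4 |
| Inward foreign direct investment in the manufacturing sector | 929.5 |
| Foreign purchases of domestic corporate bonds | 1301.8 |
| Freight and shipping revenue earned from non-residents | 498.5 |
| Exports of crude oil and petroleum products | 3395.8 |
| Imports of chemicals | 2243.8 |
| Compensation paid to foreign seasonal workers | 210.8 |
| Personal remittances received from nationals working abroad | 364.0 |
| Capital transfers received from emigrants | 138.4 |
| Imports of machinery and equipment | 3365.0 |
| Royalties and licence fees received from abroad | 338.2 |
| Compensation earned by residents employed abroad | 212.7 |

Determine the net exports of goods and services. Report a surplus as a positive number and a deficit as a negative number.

Goods: -2243.8 + 3395.8 - 3365.0 = -2213.0
Services: 338.2 + 498.5 - 170.4 = 666.3
Trade balance = -2213.0 + 666.3 = -1546.7
(Excluded from the trade balance — financial account: inward foreign direct investment in the manufacturing sector 929.5, foreign purchases of domestic corporate bonds 1301.8; primary income: compensation paid to foreign seasonal workers 210.8, compensation earned by residents employed abroad 212.7; secondary income: personal remittances received from nationals working abroad 364.0; capital account: capital transfers received from emigrants 138.4.)

-1546.7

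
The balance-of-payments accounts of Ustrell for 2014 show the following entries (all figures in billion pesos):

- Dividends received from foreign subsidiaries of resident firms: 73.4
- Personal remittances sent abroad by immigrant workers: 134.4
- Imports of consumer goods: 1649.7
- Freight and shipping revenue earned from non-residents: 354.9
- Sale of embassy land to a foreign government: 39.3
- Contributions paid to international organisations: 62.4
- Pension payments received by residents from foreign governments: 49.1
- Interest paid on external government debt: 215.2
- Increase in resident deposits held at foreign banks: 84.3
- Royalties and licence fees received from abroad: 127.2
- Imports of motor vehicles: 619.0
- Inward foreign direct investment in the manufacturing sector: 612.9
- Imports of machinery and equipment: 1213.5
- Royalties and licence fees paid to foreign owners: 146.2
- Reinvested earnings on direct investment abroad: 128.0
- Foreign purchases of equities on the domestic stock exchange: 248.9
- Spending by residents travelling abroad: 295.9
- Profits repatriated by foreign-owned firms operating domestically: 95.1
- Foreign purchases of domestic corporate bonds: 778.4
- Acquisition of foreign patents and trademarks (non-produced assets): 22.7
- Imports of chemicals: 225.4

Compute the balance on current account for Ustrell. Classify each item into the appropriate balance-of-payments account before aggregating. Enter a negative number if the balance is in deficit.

Goods: -619.0 - 1649.7 - 225.4 - 1213.5 = -3707.6
Services: -295.9 + 127.2 - 146.2 + 354.9 = 40.0
Primary income: 128.0 - 95.1 - 215.2 + 73.4 = -108.9
Secondary income: -134.4 - 62.4 + 49.1 = -147.7
Current account = (-3707.6) + 40.0 + (-108.9) + (-147.7) = -3924.2
(Excluded from the current account — capital account: sale of embassy land to a foreign government 39.3, acquisition of foreign patents and trademarks (non-produced assets) 22.7; financial account: increase in resident deposits held at foreign banks 84.3, inward foreign direct investment in the manufacturing sector 612.9, foreign purchases of equities on the domestic stock exchange 248.9, foreign purchases of domestic corporate bonds 778.4.)

-3924.2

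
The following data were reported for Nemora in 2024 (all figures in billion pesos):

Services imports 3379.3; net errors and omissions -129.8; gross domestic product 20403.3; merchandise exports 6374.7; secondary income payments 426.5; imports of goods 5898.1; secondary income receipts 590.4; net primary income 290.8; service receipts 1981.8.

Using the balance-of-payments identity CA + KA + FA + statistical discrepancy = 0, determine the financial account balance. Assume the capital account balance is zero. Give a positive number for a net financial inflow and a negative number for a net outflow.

596.0

Goods balance = 6374.7 - 5898.1 = 476.6
Services balance = 1981.8 - 3379.3 = -1397.5
Trade balance (goods + services) = 476.6 + (-1397.5) = -920.9
Net primary income = 290.8
Net secondary income = 590.4 - 426.5 = 163.9
Current account = -920.9 + 290.8 + 163.9 = -466.2
Financial account = -(-466.2 + (-129.8)) = 596.0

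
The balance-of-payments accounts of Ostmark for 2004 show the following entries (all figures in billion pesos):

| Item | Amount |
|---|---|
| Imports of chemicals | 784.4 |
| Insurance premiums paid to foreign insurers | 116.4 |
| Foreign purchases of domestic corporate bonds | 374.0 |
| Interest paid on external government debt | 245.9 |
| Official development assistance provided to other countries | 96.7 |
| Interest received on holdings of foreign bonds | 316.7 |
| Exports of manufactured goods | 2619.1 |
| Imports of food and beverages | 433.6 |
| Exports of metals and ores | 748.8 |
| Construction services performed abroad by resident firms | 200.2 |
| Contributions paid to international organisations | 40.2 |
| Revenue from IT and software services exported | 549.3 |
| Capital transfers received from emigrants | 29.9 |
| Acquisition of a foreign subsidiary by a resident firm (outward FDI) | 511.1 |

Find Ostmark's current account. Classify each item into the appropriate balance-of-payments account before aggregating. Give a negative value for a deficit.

Goods: 748.8 - 784.4 + 2619.1 - 433.6 = 2149.9
Services: 200.2 - 116.4 + 549.3 = 633.1
Primary income: 316.7 - 245.9 = 70.8
Secondary income: -96.7 - 40.2 = -136.9
Current account = 2149.9 + 633.1 + 70.8 + (-136.9) = 2716.9
(Excluded from the current account — financial account: foreign purchases of domestic corporate bonds 374.0, acquisition of a foreign subsidiary by a resident firm (outward FDI) 511.1; capital account: capital transfers received from emigrants 29.9.)

2716.9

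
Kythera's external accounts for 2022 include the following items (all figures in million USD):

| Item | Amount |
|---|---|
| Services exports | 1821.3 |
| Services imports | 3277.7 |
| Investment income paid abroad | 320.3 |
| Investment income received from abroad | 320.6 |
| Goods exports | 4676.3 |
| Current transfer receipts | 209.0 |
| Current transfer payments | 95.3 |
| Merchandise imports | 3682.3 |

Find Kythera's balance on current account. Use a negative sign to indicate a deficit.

Goods balance = 4676.3 - 3682.3 = 994.0
Services balance = 1821.3 - 3277.7 = -1456.4
Trade balance (goods + services) = 994.0 + (-1456.4) = -462.4
Net primary income = 320.6 - 320.3 = 0.3
Net secondary income = 209.0 - 95.3 = 113.7
Current account = -462.4 + 0.3 + 113.7 = -348.4

-348.4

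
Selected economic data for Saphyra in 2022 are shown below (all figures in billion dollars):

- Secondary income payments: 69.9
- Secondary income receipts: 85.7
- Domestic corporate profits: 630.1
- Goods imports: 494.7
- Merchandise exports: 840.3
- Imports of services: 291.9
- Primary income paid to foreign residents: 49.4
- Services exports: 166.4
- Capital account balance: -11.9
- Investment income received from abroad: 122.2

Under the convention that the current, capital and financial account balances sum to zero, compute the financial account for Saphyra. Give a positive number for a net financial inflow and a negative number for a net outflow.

-296.8

Goods balance = 840.3 - 494.7 = 345.6
Services balance = 166.4 - 291.9 = -125.5
Trade balance (goods + services) = 345.6 + (-125.5) = 220.1
Net primary income = 122.2 - 49.4 = 72.8
Net secondary income = 85.7 - 69.9 = 15.8
Current account = 220.1 + 72.8 + 15.8 = 308.7
Financial account = -(308.7 + (-11.9)) = -296.8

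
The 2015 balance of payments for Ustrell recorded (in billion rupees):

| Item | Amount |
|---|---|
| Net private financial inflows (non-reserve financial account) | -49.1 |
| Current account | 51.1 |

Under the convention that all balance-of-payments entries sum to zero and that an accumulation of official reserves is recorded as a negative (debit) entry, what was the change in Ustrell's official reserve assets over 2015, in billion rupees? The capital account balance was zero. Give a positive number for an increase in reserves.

2.0

Official reserve transactions balance = -(51.1 + (-49.1)) = -2.0
An accumulation of reserves is recorded as a debit (negative entry), so the change in the stock of reserves is the negative of that balance.
Change in official reserves = -(-2.0) = 2.0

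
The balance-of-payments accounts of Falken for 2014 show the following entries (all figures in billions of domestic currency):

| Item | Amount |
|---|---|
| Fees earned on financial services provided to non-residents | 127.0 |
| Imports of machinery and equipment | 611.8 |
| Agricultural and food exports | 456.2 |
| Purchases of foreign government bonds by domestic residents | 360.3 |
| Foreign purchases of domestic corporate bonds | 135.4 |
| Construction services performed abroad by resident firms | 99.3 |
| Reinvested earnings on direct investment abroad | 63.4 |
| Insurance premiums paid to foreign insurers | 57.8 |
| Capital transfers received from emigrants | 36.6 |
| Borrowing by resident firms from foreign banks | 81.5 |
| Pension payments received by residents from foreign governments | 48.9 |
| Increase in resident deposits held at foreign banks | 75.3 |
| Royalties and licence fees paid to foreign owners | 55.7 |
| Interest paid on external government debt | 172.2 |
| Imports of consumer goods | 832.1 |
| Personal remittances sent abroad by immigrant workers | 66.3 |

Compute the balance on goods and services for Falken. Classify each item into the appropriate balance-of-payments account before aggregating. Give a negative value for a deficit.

-874.9

Goods: 456.2 - 611.8 - 832.1 = -987.7
Services: 99.3 - 57.8 + 127.0 - 55.7 = 112.8
Trade balance = -987.7 + 112.8 = -874.9
(Excluded from the trade balance — financial account: purchases of foreign government bonds by domestic residents 360.3, foreign purchases of domestic corporate bonds 135.4, borrowing by resident firms from foreign banks 81.5, increase in resident deposits held at foreign banks 75.3; primary income: reinvested earnings on direct investment abroad 63.4, interest paid on external government debt 172.2; capital account: capital transfers received from emigrants 36.6; secondary income: pension payments received by residents from foreign governments 48.9, personal remittances sent abroad by immigrant workers 66.3.)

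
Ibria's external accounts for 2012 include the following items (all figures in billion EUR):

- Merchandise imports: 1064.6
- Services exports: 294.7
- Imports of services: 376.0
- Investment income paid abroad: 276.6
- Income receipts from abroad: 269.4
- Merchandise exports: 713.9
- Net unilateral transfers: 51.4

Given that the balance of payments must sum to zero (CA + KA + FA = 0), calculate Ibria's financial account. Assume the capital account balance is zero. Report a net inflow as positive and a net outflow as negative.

387.8

Goods balance = 713.9 - 1064.6 = -350.7
Services balance = 294.7 - 376.0 = -81.3
Trade balance (goods + services) = -350.7 + (-81.3) = -432.0
Net primary income = 269.4 - 276.6 = -7.2
Net secondary income = 51.4
Current account = -432.0 + (-7.2) + 51.4 = -387.8
Financial account = -(-387.8) = 387.8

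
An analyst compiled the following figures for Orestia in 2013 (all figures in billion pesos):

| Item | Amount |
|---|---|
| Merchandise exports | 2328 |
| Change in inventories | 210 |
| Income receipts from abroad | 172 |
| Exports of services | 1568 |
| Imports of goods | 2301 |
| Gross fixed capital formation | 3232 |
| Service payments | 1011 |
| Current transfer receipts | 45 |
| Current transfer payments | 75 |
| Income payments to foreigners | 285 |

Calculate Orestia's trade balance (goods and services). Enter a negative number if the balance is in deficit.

Goods balance = 2328 - 2301 = 27
Services balance = 1568 - 1011 = 557
Trade balance (goods + services) = 27 + 557 = 584

584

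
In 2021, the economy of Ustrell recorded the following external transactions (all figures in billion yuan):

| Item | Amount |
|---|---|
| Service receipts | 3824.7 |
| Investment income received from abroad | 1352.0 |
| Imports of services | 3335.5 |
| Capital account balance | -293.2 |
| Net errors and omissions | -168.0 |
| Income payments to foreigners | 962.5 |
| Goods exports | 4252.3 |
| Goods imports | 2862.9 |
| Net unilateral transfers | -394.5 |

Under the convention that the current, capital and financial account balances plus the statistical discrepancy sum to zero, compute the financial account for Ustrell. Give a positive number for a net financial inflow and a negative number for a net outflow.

Goods balance = 4252.3 - 2862.9 = 1389.4
Services balance = 3824.7 - 3335.5 = 489.2
Trade balance (goods + services) = 1389.4 + 489.2 = 1878.6
Net primary income = 1352.0 - 962.5 = 389.5
Net secondary income = -394.5
Current account = 1878.6 + 389.5 + (-394.5) = 1873.6
Financial account = -(1873.6 + (-293.2) + (-168.0)) = -1412.4

-1412.4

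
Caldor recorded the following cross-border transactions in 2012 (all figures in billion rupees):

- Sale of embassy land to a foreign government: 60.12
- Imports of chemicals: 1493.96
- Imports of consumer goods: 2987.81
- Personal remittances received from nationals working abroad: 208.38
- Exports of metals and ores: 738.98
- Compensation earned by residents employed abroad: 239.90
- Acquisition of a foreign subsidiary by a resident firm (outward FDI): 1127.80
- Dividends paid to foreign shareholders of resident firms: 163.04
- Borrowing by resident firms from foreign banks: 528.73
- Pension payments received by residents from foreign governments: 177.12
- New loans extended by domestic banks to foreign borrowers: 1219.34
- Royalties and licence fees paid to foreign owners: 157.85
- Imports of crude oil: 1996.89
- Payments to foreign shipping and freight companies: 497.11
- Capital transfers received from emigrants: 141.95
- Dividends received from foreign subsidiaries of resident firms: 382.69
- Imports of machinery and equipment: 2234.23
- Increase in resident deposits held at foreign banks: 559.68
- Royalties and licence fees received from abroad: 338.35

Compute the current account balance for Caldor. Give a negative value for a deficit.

Goods: -2234.23 - 1996.89 - 2987.81 + 738.98 - 1493.96 = -7973.91
Services: -497.11 - 157.85 + 338.35 = -316.61
Primary income: 382.69 - 163.04 + 239.90 = 459.55
Secondary income: 208.38 + 177.12 = 385.50
Current account = (-7973.91) + (-316.61) + 459.55 + 385.50 = -7445.47
(Excluded from the current account — capital account: sale of embassy land to a foreign government 60.12, capital transfers received from emigrants 141.95; financial account: acquisition of a foreign subsidiary by a resident firm (outward FDI) 1127.80, borrowing by resident firms from foreign banks 528.73, new loans extended by domestic banks to foreign borrowers 1219.34, increase in resident deposits held at foreign banks 559.68.)

-7445.47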